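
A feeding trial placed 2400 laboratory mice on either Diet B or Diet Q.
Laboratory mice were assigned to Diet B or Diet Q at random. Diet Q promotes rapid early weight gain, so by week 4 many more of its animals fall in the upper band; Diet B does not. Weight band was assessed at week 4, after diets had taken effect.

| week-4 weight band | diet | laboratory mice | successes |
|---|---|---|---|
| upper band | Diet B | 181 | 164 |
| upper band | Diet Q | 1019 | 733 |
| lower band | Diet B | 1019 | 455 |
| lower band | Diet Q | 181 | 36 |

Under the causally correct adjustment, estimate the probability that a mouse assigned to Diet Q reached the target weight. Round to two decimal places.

0.64

The stratified and pooled comparisons disagree (Diet B wins within each week-4 weight band; Diet Q wins overall), so the answer turns on the causal role of week-4 weight band.
Because the diet influences week-4 weight band, week-4 weight band is a post-treatment mediator, not a confounder. Stratifying on it would bias the estimate; the causal effect is the crude pooled difference.
So P(outcome | do(Diet Q)) is just the pooled rate for Diet Q: 769/1200 = 0.641.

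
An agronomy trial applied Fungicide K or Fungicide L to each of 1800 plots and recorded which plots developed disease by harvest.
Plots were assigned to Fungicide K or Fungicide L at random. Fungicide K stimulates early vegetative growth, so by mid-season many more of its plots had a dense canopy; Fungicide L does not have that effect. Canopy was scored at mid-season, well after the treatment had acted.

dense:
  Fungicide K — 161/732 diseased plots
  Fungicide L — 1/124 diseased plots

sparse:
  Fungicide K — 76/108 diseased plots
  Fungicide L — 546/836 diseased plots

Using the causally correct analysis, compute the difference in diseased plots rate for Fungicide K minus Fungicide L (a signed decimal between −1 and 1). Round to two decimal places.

-0.29

Fungicide L is lower inside every mid-season canopy stratum but Fungicide K is lower in aggregate. Whether to stratify depends on how mid-season canopy relates to the fungicide.
Stratifying would compare fungicides among plots the fungicides themselves sorted into mid-season canopy groups — a form of selection on an intermediate. The unconditioned pooled rates give the total causal effect.
The causal difference is the pooled difference: 0.282 − 0.570 = -0.288.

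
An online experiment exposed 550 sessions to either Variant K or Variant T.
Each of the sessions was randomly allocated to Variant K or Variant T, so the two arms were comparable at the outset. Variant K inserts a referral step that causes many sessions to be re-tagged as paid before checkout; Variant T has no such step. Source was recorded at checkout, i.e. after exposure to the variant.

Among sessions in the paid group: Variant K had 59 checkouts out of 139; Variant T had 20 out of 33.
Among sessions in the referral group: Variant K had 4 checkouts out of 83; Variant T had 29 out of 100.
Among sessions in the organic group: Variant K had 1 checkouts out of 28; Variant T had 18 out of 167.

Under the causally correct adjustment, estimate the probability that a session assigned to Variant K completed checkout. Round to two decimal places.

0.26

Stratifying would compare variants among sessions the variants themselves sorted into traffic source groups — a form of selection on an intermediate. The unconditioned pooled rates give the total causal effect.
So P(outcome | do(Variant K)) is just the pooled rate for Variant K: 64/250 = 0.256.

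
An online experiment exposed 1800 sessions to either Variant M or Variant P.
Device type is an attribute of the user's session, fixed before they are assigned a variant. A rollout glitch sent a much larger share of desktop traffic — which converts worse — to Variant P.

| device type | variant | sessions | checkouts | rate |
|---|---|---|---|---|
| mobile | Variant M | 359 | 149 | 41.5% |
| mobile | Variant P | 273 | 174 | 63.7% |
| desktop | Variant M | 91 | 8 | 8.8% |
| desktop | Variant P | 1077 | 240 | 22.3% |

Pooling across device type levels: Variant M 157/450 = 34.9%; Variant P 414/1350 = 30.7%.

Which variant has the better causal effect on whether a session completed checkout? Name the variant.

The imbalance in device type arose from how sessions were allocated, not from anything the variant did; and device type independently affects the outcome. The pooled gap is confounded — condition on device type.
Within each level — mobile: 41.5% vs 63.7%; desktop: 8.8% vs 22.3% — Variant P is higher every time.

Variant P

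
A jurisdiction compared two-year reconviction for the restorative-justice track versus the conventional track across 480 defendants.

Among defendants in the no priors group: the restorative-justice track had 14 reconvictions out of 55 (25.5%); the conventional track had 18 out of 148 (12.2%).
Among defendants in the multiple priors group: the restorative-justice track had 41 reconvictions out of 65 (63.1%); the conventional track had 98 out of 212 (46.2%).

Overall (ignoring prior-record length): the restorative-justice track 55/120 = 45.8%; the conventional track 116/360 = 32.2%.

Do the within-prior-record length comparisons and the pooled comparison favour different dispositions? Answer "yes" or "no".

Within each prior-record length level (no priors 25.5% vs 12.2%; multiple priors 63.1% vs 46.2%), the conventional track has the lower rate every time. Pooled: 45.8% vs 32.2% — the conventional track has the lower rate overall. They agree.

no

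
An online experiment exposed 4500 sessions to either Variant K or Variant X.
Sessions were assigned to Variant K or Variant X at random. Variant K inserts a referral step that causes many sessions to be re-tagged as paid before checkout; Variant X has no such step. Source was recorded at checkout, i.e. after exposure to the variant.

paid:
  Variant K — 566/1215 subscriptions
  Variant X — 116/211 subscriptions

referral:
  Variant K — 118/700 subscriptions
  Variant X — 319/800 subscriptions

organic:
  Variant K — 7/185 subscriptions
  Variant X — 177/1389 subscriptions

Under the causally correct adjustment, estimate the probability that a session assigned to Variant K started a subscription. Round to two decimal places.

0.33

The stratified and pooled comparisons disagree (Variant X wins within each traffic source; Variant K wins overall), so the answer turns on the causal role of traffic source.
Traffic source here is a post-treatment variable shaped by the variant; conditioning on it would introduce bias rather than remove it. The overall comparison is the causal one.
So P(outcome | do(Variant K)) is just the pooled rate for Variant K: 691/2100 = 0.329.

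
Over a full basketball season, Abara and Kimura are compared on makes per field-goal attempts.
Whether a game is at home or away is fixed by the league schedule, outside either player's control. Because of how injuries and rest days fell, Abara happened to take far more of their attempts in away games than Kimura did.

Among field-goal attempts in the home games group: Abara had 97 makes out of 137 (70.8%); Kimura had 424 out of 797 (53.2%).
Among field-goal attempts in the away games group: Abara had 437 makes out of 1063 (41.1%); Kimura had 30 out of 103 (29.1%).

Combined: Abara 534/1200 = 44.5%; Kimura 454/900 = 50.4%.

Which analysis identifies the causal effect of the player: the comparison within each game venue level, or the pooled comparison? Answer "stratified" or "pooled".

stratified

Game venue is set before the player has any effect — it is not caused by the player — and it independently drives the outcome. That makes it a confounder, so the causal comparison is within game venue levels.
Within each level — home games: 70.8% vs 53.2%; away games: 41.1% vs 29.1% — Abara is higher every time.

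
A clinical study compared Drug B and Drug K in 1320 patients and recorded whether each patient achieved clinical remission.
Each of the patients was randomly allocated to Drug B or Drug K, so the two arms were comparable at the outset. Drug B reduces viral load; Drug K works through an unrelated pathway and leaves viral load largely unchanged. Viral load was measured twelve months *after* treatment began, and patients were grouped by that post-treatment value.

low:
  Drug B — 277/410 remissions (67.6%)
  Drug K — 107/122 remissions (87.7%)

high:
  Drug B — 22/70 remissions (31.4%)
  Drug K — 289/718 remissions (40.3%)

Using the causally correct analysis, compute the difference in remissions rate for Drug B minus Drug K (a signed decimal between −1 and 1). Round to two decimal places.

Viral load here is a post-treatment variable shaped by the drug; conditioning on it would introduce bias rather than remove it. The overall comparison is the causal one.
The causal difference is the pooled difference: 0.623 − 0.471 = +0.151.

+0.15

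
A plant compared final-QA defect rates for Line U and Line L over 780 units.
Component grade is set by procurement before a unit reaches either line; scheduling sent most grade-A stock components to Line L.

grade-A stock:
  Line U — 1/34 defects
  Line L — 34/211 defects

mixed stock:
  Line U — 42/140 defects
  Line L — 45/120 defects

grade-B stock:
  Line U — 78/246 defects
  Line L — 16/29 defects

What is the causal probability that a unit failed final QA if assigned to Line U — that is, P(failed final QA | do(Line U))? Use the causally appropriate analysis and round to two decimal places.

Within every component grade level Line U has the lower rate, yet pooled Line L does — Simpson's reversal.
The imbalance in component grade arose from how units were allocated, not from anything the line did; and component grade independently affects the outcome. The pooled gap is confounded — condition on component grade.
Standardising Line U to the population component grade mix: 0.314·1/34 + 0.333·42/140 + 0.353·78/246 = 0.221.

0.22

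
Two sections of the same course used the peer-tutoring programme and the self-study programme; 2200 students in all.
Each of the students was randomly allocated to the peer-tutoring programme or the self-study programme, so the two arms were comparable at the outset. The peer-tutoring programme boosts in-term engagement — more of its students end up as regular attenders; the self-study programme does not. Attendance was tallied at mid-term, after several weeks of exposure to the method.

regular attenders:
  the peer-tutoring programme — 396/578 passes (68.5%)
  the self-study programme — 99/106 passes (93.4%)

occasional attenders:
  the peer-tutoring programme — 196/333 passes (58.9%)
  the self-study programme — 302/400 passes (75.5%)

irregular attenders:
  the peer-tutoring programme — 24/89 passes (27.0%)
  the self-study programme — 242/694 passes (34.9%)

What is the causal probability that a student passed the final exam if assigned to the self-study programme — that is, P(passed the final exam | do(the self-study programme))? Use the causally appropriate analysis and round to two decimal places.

the self-study programme is higher inside every mid-term attendance stratum but the peer-tutoring programme is higher in aggregate. Whether to stratify depends on how mid-term attendance relates to the teaching method.
Because the teaching method influences mid-term attendance, mid-term attendance is a post-treatment mediator, not a confounder. Stratifying on it would bias the estimate; the causal effect is the crude pooled difference.
So P(outcome | do(the self-study programme)) is just the pooled rate for the self-study programme: 643/1200 = 0.536.

0.54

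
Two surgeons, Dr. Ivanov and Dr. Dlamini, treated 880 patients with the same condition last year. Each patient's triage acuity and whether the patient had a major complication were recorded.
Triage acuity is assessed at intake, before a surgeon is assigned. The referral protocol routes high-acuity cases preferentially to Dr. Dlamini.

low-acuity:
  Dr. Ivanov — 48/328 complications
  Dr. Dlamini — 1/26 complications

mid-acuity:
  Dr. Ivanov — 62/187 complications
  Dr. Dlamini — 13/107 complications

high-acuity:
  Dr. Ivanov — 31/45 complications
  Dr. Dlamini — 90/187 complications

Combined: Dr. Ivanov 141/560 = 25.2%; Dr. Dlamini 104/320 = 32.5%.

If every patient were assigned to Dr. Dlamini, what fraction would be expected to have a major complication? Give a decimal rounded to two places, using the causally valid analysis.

Dr. Dlamini is lower inside every triage acuity stratum but Dr. Ivanov is lower in aggregate. Whether to stratify depends on how triage acuity relates to the surgeon.
Nothing the surgeon does changes triage acuity; the imbalance is an allocation artefact. With triage acuity also predicting the outcome, the pooled figure is confounded, and the within-stratum comparison is the causal one.
Standardising Dr. Dlamini to the population triage acuity mix: 0.402·1/26 + 0.334·13/107 + 0.264·90/187 = 0.183.

0.18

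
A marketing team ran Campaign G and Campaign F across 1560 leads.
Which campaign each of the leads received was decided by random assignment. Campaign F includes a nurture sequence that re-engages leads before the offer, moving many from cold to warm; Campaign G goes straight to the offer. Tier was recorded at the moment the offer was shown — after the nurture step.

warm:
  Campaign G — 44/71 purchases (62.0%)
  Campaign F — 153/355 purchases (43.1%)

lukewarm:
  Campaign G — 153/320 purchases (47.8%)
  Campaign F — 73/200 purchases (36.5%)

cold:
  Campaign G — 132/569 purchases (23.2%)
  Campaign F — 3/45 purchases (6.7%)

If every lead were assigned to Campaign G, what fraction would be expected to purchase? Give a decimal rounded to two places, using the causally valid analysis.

0.34

The stratified and pooled comparisons disagree (Campaign G wins within each engagement tier; Campaign F wins overall), so the answer turns on the causal role of engagement tier.
Because the campaign influences engagement tier, engagement tier is a post-treatment mediator, not a confounder. Stratifying on it would bias the estimate; the causal effect is the crude pooled difference.
So P(outcome | do(Campaign G)) is just the pooled rate for Campaign G: 329/960 = 0.343.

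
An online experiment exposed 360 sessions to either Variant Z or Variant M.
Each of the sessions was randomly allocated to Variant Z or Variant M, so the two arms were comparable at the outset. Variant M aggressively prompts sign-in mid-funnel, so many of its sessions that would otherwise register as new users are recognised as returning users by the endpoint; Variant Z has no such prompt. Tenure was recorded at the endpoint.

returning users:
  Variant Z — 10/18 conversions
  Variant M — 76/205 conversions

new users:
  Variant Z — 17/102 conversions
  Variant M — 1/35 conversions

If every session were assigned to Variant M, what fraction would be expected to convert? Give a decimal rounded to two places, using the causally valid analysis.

0.32

User tenure here is a post-treatment variable shaped by the variant; conditioning on it would introduce bias rather than remove it. The overall comparison is the causal one.
So P(outcome | do(Variant M)) is just the pooled rate for Variant M: 77/240 = 0.321.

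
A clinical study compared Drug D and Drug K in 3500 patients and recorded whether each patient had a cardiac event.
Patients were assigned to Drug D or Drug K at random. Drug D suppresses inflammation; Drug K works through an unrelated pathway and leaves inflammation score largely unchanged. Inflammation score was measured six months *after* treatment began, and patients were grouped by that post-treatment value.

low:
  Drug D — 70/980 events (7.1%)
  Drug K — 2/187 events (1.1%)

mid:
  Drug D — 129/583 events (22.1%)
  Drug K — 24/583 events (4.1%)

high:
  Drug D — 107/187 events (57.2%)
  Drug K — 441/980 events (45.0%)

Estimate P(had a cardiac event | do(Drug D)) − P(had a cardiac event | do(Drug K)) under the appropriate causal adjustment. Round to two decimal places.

-0.09

Within every inflammation score level Drug K has the lower rate, yet pooled Drug D does — Simpson's reversal.
Inflammation score is recorded after the drug and is itself shifted by it — it sits on the causal path from drug to outcome. Conditioning on a mediator would strip out part of the effect we want; the pooled comparison gives the total causal effect.
The causal difference is the pooled difference: 0.175 − 0.267 = -0.092.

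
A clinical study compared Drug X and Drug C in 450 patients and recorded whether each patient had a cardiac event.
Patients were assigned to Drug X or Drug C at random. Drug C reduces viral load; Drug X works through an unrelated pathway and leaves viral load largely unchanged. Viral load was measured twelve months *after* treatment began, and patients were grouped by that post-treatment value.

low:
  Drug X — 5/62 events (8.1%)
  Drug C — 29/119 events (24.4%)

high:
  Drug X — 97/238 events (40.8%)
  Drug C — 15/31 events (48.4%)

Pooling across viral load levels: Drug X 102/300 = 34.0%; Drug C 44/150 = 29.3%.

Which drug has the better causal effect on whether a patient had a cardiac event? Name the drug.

Viral load here is a post-treatment variable shaped by the drug; conditioning on it would introduce bias rather than remove it. The overall comparison is the causal one.
Pooled: Drug X 34.0% vs Drug C 29.3%; Drug C is lower overall.

Drug C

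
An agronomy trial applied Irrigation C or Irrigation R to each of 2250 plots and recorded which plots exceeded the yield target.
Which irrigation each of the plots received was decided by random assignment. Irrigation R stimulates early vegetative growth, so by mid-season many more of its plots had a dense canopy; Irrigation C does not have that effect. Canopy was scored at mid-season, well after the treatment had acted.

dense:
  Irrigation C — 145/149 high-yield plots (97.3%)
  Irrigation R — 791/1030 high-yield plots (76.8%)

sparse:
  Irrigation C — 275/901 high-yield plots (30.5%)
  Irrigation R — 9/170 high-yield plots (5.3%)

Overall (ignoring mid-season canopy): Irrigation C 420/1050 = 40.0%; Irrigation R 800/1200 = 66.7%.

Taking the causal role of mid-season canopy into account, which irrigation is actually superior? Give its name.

Irrigation R

The stratified and pooled comparisons disagree (Irrigation C wins within each mid-season canopy; Irrigation R wins overall), so the answer turns on the causal role of mid-season canopy.
Stratifying would compare irrigations among plots the irrigations themselves sorted into mid-season canopy groups — a form of selection on an intermediate. The unconditioned pooled rates give the total causal effect.
Pooled: Irrigation C 40.0% vs Irrigation R 66.7%; Irrigation R is higher overall.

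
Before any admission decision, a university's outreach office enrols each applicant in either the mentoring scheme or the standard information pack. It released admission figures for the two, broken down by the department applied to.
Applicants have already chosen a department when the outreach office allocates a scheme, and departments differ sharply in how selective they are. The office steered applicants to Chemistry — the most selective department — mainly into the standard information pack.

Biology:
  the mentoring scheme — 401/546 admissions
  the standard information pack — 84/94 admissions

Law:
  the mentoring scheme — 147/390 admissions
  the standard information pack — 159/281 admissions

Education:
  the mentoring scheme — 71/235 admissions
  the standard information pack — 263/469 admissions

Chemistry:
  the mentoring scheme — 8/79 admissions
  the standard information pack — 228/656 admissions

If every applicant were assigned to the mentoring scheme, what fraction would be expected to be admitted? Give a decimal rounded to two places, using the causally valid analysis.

0.37

Within every department level the standard information pack has the higher rate, yet pooled the mentoring scheme does — Simpson's reversal.
The imbalance in department arose from how applicants were allocated, not from anything the outreach scheme did; and department independently affects the outcome. The pooled gap is confounded — condition on department.
Standardising the mentoring scheme to the population department mix: 0.233·401/546 + 0.244·147/390 + 0.256·71/235 + 0.267·8/79 = 0.367.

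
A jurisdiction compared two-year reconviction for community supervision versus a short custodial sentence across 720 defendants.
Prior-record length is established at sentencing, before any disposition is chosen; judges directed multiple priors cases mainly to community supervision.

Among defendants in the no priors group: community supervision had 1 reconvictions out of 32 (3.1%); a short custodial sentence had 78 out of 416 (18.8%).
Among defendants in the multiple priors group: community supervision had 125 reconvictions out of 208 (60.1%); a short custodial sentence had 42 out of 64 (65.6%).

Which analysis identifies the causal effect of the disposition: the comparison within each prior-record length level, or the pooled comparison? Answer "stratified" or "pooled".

stratified

The prior-record length-specific comparison favours community supervision throughout, but the pooled figures favour a short custodial sentence. The question is whether to condition on prior-record length.
Prior-record length is set before the disposition has any effect — it is not caused by the disposition — and it independently drives the outcome. That makes it a confounder, so the causal comparison is within prior-record length levels.
Within each level — no priors: 3.1% vs 18.8%; multiple priors: 60.1% vs 65.6% — community supervision is lower every time.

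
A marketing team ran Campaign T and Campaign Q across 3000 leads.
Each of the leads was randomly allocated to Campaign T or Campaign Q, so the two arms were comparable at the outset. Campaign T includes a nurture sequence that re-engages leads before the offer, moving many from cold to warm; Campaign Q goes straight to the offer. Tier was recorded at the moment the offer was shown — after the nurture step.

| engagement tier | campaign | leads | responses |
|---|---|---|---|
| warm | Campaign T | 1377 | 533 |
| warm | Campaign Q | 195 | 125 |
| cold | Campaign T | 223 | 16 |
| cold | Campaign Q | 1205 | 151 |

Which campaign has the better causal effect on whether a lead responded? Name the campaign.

Engagement tier is recorded after the campaign and is itself shifted by it — it sits on the causal path from campaign to outcome. Conditioning on a mediator would strip out part of the effect we want; the pooled comparison gives the total causal effect.
Pooled: Campaign T 34.3% vs Campaign Q 19.7%; Campaign T is higher overall.

Campaign T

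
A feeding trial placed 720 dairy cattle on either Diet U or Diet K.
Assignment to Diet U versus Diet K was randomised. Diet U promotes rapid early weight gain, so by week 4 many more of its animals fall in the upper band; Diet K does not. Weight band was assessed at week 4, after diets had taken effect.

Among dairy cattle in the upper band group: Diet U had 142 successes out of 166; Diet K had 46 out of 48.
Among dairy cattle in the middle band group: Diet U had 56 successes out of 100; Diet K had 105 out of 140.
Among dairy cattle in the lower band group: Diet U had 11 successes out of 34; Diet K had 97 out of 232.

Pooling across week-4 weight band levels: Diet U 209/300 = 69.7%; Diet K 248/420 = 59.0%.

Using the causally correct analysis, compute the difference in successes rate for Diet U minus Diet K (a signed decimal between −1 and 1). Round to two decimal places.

The week-4 weight band-specific comparison favours Diet K throughout, but the pooled figures favour Diet U. The question is whether to condition on week-4 weight band.
Week-4 weight band is recorded after the diet and is itself shifted by it — it sits on the causal path from diet to outcome. Conditioning on a mediator would strip out part of the effect we want; the pooled comparison gives the total causal effect.
The causal difference is the pooled difference: 0.697 − 0.590 = +0.106.

+0.11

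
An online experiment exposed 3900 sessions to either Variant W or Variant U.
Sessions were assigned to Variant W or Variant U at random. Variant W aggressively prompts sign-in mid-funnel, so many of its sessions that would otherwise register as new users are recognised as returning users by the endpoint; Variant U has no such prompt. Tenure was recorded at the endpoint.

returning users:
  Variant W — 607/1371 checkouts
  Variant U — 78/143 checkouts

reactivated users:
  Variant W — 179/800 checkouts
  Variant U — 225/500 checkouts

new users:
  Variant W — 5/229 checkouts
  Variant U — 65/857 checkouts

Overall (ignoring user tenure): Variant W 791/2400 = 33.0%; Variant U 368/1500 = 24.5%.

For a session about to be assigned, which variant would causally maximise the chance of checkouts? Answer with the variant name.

The distribution of user tenure is itself part of what the variant does — it is an intermediate outcome. Holding it fixed would remove that part of the effect; the total effect is the pooled difference.
Pooled: Variant W 33.0% vs Variant U 24.5%; Variant W is higher overall.

Variant W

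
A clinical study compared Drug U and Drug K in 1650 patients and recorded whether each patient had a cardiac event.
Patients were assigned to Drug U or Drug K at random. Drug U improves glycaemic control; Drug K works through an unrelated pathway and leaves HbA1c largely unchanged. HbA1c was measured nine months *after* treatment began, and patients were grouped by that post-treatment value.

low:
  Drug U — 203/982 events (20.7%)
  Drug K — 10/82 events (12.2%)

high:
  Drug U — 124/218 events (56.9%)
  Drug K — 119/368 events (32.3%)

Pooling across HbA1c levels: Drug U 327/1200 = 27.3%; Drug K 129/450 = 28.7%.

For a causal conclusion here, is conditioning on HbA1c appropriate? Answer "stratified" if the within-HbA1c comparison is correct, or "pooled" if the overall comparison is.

pooled

The HbA1c-specific comparison favours Drug K throughout, but the pooled figures favour Drug U. The question is whether to condition on HbA1c.
HbA1c here is a post-treatment variable shaped by the drug; conditioning on it would introduce bias rather than remove it. The overall comparison is the causal one.
Pooled: Drug U 27.3% vs Drug K 28.7%; Drug U is lower overall.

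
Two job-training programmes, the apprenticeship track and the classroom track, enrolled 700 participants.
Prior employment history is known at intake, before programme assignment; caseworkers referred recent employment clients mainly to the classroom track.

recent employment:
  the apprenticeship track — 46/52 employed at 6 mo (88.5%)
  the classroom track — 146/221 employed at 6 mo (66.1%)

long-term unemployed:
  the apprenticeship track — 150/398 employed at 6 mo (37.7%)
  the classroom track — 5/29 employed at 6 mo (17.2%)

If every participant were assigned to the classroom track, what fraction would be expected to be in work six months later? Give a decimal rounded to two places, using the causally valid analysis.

0.36

Prior employment history is set before the programme has any effect — it is not caused by the programme — and it independently drives the outcome. That makes it a confounder, so the causal comparison is within prior employment history levels.
Standardising the classroom track to the population prior employment history mix: 0.390·146/221 + 0.610·5/29 = 0.363.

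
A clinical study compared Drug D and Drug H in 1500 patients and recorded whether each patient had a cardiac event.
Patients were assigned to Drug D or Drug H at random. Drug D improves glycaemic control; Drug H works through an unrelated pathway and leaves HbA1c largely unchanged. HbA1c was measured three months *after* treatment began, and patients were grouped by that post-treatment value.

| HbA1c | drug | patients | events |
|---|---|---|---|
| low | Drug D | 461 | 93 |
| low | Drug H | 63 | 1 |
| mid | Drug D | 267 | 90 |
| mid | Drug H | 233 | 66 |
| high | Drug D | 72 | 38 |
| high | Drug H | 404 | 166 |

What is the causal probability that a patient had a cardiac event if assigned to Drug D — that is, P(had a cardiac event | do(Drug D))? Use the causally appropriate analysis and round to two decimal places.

Within every HbA1c level Drug H has the lower rate, yet pooled Drug D does — Simpson's reversal.
HbA1c is recorded after the drug and is itself shifted by it — it sits on the causal path from drug to outcome. Conditioning on a mediator would strip out part of the effect we want; the pooled comparison gives the total causal effect.
So P(outcome | do(Drug D)) is just the pooled rate for Drug D: 221/800 = 0.276.

0.28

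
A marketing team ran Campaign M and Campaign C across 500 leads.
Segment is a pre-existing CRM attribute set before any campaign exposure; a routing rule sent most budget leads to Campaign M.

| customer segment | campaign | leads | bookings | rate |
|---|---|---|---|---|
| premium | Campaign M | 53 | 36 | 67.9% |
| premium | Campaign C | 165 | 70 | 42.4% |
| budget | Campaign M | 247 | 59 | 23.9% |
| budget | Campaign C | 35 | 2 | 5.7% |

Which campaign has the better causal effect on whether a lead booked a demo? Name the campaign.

Campaign M

Campaign M is higher inside every customer segment stratum but Campaign C is higher in aggregate. Whether to stratify depends on how customer segment relates to the campaign.
Since customer segment is a pre-existing factor (not a product of the campaign) and it affects the outcome on its own, it is a confounder. The stratified rates, not the pooled rate, identify the causal effect.
Within each level — premium: 67.9% vs 42.4%; budget: 23.9% vs 5.7% — Campaign M is higher every time.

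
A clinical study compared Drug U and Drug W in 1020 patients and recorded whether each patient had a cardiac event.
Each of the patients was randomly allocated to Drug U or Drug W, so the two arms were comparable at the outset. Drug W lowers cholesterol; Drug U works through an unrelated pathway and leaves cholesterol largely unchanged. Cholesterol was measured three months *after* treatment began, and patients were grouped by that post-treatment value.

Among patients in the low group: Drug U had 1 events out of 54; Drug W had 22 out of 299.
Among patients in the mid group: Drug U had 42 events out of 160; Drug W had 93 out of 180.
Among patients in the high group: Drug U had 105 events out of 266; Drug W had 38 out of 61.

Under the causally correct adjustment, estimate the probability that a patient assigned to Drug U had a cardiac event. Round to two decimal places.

Cholesterol is downstream of the drug. One should not condition on a consequence of treatment, so the overall rates are the right comparison.
So P(outcome | do(Drug U)) is just the pooled rate for Drug U: 148/480 = 0.308.

0.31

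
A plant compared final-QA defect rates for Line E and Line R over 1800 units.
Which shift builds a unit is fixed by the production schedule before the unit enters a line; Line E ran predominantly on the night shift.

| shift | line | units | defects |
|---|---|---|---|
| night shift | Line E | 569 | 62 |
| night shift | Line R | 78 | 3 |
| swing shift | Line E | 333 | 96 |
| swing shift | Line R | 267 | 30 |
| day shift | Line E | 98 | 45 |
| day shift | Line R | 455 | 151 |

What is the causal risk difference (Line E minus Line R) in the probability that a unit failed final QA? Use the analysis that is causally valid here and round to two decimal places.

Nothing the line does changes shift; the imbalance is an allocation artefact. With shift also predicting the outcome, the pooled figure is confounded, and the within-stratum comparison is the causal one.
Adjusting over the population distribution of shift: 0.359·(0.109−0.038) + 0.333·(0.288−0.112) + 0.307·(0.459−0.332) = +0.123.

+0.12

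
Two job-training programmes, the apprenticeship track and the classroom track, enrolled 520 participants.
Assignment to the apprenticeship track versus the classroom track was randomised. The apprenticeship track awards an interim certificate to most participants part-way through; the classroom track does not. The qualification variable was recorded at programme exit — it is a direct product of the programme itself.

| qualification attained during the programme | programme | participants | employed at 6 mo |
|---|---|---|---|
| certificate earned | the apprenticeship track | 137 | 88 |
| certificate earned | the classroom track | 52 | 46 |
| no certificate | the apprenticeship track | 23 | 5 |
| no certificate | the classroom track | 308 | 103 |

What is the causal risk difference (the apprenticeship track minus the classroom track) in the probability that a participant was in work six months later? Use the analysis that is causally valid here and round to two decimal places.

+0.17

Because the programme influences qualification attained during the programme, qualification attained during the programme is a post-treatment mediator, not a confounder. Stratifying on it would bias the estimate; the causal effect is the crude pooled difference.
The causal difference is the pooled difference: 0.581 − 0.414 = +0.167.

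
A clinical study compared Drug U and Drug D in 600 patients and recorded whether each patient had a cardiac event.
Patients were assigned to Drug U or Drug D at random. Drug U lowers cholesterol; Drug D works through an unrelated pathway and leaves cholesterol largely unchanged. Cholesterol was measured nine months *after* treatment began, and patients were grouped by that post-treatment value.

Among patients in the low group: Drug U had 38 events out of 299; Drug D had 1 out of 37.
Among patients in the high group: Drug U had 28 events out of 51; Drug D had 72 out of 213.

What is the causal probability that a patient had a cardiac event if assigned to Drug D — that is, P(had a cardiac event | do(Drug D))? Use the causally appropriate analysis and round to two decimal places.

0.29

The stratified and pooled comparisons disagree (Drug D wins within each cholesterol; Drug U wins overall), so the answer turns on the causal role of cholesterol.
Because the drug influences cholesterol, cholesterol is a post-treatment mediator, not a confounder. Stratifying on it would bias the estimate; the causal effect is the crude pooled difference.
So P(outcome | do(Drug D)) is just the pooled rate for Drug D: 73/250 = 0.292.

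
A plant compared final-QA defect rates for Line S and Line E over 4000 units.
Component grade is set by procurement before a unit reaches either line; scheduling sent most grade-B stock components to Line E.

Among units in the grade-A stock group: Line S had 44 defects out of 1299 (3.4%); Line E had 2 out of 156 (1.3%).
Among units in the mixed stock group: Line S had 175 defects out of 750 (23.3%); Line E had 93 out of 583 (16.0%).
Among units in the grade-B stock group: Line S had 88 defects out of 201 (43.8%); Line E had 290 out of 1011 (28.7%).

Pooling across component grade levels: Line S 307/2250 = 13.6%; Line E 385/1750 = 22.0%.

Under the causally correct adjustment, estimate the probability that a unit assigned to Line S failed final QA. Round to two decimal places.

Component grade satisfies the back-door criterion: it is not a descendant of the line, and it blocks the spurious path from line to outcome. Adjusting for it (i.e., using the within-component grade rates) gives the causal effect.
Standardising Line S to the population component grade mix: 0.364·44/1299 + 0.333·175/750 + 0.303·88/201 = 0.223.

0.22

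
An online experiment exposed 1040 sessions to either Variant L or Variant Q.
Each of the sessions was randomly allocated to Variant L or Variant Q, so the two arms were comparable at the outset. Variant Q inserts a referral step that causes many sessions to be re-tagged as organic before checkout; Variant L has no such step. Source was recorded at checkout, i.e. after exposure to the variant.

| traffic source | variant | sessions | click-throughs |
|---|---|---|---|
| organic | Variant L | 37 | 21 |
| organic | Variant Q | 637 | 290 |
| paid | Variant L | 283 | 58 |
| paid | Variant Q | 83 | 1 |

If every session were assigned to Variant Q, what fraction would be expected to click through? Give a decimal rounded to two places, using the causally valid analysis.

0.40

Stratifying would compare variants among sessions the variants themselves sorted into traffic source groups — a form of selection on an intermediate. The unconditioned pooled rates give the total causal effect.
So P(outcome | do(Variant Q)) is just the pooled rate for Variant Q: 291/720 = 0.404.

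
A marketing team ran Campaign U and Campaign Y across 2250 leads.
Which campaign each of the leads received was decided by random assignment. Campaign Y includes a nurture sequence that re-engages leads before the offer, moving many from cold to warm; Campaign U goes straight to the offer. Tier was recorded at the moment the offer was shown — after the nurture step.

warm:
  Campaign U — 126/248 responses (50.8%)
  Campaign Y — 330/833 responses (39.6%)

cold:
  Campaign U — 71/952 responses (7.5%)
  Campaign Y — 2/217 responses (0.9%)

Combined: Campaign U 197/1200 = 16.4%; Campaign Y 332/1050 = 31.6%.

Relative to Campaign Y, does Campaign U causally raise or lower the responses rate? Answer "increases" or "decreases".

Campaign U is higher inside every engagement tier stratum but Campaign Y is higher in aggregate. Whether to stratify depends on how engagement tier relates to the campaign.
Stratifying would compare campaigns among leads the campaigns themselves sorted into engagement tier groups — a form of selection on an intermediate. The unconditioned pooled rates give the total causal effect.
Pooled: Campaign U 16.4% vs Campaign Y 31.6%; Campaign Y is higher overall.

decreases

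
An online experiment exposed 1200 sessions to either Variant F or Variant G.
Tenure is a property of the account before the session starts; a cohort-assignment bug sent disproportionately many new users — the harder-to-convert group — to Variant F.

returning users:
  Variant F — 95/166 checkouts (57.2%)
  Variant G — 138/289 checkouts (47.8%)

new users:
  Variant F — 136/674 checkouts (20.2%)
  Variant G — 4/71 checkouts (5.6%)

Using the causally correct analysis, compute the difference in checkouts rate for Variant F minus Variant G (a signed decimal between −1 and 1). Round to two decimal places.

The stratified and pooled comparisons disagree (Variant F wins within each user tenure; Variant G wins overall), so the answer turns on the causal role of user tenure.
User tenure differs across variants for reasons unrelated to any effect of the variant itself, and it separately predicts the outcome — a classic confounder. We must compare within user tenure levels.
Adjusting over the population distribution of user tenure: 0.379·(0.572−0.478) + 0.621·(0.202−0.056) = +0.126.

+0.13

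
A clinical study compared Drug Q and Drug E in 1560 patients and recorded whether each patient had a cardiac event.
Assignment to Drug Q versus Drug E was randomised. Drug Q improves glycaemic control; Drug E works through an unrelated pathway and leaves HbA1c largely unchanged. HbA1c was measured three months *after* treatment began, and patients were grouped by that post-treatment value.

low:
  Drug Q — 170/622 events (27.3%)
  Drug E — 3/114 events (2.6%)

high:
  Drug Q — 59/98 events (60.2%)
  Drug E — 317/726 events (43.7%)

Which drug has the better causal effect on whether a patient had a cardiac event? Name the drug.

Drug E is lower inside every HbA1c stratum but Drug Q is lower in aggregate. Whether to stratify depends on how HbA1c relates to the drug.
HbA1c here is a post-treatment variable shaped by the drug; conditioning on it would introduce bias rather than remove it. The overall comparison is the causal one.
Pooled: Drug Q 31.8% vs Drug E 38.1%; Drug Q is lower overall.

Drug Q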